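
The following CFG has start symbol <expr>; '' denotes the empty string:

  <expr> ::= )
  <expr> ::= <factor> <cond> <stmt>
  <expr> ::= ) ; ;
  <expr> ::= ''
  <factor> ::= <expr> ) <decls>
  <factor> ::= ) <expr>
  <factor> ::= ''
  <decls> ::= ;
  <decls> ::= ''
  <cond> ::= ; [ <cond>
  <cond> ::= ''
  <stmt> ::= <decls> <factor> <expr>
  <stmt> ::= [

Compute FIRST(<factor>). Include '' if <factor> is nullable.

{ ), ;, [, '' }

From <factor> ::= <expr> ) <decls>: <expr> nullable, take FIRST(<expr>) ∪ {)} = { ), ;, [ }.
<factor> ::= ) <expr> contributes {)}.
<factor> ::= '' contributes ''.
Union: FIRST(<factor>) = { ), ;, [, '' }.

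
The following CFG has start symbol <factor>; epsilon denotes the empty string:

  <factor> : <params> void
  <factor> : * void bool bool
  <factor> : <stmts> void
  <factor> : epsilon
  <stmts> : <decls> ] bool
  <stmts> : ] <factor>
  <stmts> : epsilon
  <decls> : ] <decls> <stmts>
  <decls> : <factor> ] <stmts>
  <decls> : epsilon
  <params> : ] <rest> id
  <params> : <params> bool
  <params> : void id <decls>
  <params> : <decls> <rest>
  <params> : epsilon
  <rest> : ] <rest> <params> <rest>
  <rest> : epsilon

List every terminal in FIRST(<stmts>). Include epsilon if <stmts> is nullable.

From <stmts> : <decls> ] bool: <decls> nullable, take FIRST(<decls>) ∪ {]} = { *, ], bool, void }.
<stmts> : ] <factor> contributes {]}.
<stmts> : epsilon contributes epsilon.
Union: FIRST(<stmts>) = { *, ], bool, void, epsilon }.

{ *, ], bool, void, epsilon }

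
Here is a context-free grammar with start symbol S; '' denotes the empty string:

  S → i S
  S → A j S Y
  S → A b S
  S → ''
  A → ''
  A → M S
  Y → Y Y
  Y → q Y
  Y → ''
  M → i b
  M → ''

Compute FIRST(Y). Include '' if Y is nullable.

From Y → Y Y: Y, Y nullable, take FIRST(Y) ∪ FIRST(Y) = { q }; also '' since the whole RHS is nullable.
Y → q Y contributes {q}.
Y → '' contributes ''.
Union: FIRST(Y) = { q, '' }.

{ q, '' }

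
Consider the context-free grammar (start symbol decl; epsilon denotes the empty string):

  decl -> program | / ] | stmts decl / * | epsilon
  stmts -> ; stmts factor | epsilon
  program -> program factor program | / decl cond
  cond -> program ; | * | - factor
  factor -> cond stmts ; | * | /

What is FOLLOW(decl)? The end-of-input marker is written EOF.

{ EOF, *, -, / }

decl is the start symbol, so EOF ∈ FOLLOW(decl).
In decl -> stmts decl / *: add FIRST(/ *) = { / }.
In program -> / decl cond: add FIRST(cond) = { *, -, / }.
Union: FOLLOW(decl) = { EOF, *, -, / }.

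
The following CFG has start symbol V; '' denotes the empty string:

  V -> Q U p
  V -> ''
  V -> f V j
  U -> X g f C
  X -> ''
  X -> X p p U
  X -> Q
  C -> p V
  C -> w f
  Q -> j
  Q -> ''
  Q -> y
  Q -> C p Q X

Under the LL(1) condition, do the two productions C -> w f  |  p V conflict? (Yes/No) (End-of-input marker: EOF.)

FIRST(w f) = { w } and FIRST(p V) = { p }.
The FIRST sets are disjoint and neither alternative is nullable — no conflict.

No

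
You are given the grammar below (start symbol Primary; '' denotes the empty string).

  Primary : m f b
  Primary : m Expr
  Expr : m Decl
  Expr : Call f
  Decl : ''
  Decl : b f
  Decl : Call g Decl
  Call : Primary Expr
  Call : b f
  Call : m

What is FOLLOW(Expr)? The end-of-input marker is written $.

In Primary : m Expr: Expr is at the end, add FOLLOW(Primary) = { $, b, m }.
In Call : Primary Expr: Expr is at the end, add FOLLOW(Call) = { f, g }.
Union: FOLLOW(Expr) = { $, b, f, g, m }.

{ $, b, f, g, m }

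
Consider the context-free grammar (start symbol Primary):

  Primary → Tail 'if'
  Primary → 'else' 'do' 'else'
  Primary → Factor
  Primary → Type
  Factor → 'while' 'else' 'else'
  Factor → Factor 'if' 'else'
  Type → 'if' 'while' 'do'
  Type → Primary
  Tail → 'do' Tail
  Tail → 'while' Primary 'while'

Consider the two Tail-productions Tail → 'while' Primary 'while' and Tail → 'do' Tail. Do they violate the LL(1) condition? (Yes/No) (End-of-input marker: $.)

No

FIRST('while' Primary 'while') = { 'while' } and FIRST('do' Tail) = { 'do' }.
The FIRST sets are disjoint and neither alternative is nullable — no conflict.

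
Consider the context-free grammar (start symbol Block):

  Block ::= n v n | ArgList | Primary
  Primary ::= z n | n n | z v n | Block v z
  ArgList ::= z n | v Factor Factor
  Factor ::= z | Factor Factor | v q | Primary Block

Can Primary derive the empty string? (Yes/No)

No nonterminal in this grammar is nullable.
No production of Primary has an RHS whose symbols are all nullable, so Primary is not nullable.

No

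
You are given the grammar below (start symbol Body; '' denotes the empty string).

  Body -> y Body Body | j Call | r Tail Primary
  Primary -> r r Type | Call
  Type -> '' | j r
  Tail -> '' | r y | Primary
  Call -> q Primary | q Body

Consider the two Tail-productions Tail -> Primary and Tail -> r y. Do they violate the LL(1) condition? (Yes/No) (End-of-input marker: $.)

Yes

FIRST(Primary) = { q, r } and FIRST(r y) = { r }.
Both contain r, so the two alternatives are not disjoint — LL(1) conflict.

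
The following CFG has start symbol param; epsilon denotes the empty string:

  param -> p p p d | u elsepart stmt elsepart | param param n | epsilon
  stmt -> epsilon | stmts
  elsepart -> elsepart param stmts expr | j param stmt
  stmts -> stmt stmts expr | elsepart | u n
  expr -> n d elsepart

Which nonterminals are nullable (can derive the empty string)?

{ param, stmt }

Directly nullable (have an epsilon-production): param, stmt.
No other nonterminal has a production whose RHS symbols are all nullable.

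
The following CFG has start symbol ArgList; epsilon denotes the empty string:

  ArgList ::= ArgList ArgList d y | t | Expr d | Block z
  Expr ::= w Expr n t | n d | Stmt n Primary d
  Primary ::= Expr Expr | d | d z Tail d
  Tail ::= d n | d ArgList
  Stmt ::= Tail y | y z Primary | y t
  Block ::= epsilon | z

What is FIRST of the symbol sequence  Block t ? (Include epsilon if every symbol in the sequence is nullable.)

{ t, z }

Add FIRST(Block)\{epsilon} = { z }; Block is nullable, continue.
t is a terminal; add {t} and stop.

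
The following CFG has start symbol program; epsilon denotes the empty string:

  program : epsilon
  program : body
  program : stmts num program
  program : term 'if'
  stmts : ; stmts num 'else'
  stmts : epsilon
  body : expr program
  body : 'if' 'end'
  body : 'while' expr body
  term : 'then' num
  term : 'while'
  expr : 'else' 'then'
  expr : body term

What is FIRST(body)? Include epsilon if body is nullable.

From body : expr program: add FIRST(expr) = { 'else', 'if', 'while' }.
body : 'if' 'end' contributes {'if'}.
body : 'while' expr body contributes {'while'}.
Union: FIRST(body) = { 'else', 'if', 'while' }.

{ 'else', 'if', 'while' }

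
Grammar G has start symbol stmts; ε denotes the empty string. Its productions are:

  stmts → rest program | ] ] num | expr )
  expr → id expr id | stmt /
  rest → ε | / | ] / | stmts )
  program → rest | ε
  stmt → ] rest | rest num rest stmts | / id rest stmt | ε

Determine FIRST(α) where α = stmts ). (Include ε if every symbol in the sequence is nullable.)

{ ), /, ], id, num }

Add FIRST(stmts)\{ε} = { ), /, ], id, num }; stmts is nullable, continue.
) is a terminal; add {)} and stop.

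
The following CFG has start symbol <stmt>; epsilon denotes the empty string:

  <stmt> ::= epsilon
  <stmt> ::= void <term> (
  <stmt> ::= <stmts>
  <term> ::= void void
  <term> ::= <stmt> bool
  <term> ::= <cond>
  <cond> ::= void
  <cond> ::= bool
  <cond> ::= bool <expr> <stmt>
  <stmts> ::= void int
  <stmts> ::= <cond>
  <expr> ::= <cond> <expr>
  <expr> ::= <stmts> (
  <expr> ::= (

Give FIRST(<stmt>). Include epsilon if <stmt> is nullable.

<stmt> ::= epsilon contributes epsilon.
<stmt> ::= void <term> ( contributes {void}.
From <stmt> ::= <stmts>: add FIRST(<stmts>) = { bool, void }.
Union: FIRST(<stmt>) = { bool, void, epsilon }.

{ bool, void, epsilon }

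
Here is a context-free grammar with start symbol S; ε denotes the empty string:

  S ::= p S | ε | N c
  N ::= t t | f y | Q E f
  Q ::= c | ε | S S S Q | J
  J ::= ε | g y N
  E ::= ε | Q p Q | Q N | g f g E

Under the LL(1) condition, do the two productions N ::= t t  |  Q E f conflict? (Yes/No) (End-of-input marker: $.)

FIRST(t t) = { t } and FIRST(Q E f) = { c, f, g, p, t }.
Both contain t, so the two alternatives are not disjoint — LL(1) conflict.

Yes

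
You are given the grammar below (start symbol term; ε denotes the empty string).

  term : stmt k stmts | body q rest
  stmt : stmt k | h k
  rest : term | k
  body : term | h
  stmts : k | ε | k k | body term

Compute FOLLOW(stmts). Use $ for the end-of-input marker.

In term : stmt k stmts: stmts is at the end, add FOLLOW(term) = { $, h, q }.
Union: FOLLOW(stmts) = { $, h, q }.

{ $, h, q }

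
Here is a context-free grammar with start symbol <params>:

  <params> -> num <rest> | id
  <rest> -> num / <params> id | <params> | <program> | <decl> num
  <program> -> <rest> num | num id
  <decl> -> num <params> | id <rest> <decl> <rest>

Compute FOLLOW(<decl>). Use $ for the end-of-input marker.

{ id, num }

In <rest> -> <decl> num: add FIRST(num) = { num }.
In <decl> -> id <rest> <decl> <rest>: add FIRST(<rest>) = { id, num }.
Union: FOLLOW(<decl>) = { id, num }.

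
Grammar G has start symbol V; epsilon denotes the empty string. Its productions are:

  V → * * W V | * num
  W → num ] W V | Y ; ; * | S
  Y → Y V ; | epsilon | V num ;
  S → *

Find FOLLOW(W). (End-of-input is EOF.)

In V → * * W V: add FIRST(V) = { * }.
In W → num ] W V: add FIRST(V) = { * }.
Union: FOLLOW(W) = { * }.

{ * }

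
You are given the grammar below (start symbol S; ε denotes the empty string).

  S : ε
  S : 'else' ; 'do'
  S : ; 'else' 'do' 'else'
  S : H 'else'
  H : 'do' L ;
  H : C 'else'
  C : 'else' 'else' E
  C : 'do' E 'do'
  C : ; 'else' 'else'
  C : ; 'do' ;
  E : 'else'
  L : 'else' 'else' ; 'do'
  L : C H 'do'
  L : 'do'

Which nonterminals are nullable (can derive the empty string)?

Directly nullable (have an ε-production): S.
No other nonterminal has a production whose RHS symbols are all nullable.

{ S }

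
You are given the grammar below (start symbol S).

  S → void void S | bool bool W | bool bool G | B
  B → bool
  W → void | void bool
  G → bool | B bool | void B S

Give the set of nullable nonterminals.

{ } (none)

No nonterminal has an empty production or an RHS whose symbols are all nullable.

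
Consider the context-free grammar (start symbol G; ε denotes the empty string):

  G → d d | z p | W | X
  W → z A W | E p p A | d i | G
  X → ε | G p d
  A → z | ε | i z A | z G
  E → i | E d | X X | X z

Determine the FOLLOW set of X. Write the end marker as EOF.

{ EOF, d, i, p, z }

In G → X: X is at the end, add FOLLOW(G) = { EOF, d, i, p, z }.
In E → X X: add FIRST(X)\{ε} = { d, i, p, z }.
  Since X is nullable, also add FOLLOW(E) = { d, p }.
In E → X X: X is at the end, add FOLLOW(E) = { d, p }.
In E → X z: add FIRST(z) = { z }.
Union: FOLLOW(X) = { EOF, d, i, p, z }.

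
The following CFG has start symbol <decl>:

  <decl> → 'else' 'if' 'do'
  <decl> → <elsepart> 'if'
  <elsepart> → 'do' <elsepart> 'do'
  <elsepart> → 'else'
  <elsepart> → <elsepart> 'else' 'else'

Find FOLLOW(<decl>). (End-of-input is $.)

{ $ }

<decl> is the start symbol, so $ ∈ FOLLOW(<decl>).
Union: FOLLOW(<decl>) = { $ }.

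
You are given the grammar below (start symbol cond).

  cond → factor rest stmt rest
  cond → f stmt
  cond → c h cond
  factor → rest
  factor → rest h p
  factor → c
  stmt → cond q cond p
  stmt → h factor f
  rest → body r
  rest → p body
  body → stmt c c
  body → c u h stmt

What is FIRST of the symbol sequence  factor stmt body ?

Add FIRST(factor) = { c, f, h, p }; factor is not nullable, stop.

{ c, f, h, p }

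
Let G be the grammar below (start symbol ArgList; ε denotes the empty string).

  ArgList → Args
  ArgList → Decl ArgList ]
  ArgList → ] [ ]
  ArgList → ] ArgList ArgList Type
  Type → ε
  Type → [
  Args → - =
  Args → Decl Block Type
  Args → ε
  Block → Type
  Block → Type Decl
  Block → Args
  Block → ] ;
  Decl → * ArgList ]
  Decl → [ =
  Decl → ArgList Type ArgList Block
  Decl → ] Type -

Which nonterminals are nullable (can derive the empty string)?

{ ArgList, Args, Block, Decl, Type }

Directly nullable (have an ε-production): Type, Args.
Decl → ArgList Type ArgList Block with every symbol nullable, so Decl is nullable.
Block → Type with every symbol nullable, so Block is nullable.
ArgList → Args with every symbol nullable, so ArgList is nullable.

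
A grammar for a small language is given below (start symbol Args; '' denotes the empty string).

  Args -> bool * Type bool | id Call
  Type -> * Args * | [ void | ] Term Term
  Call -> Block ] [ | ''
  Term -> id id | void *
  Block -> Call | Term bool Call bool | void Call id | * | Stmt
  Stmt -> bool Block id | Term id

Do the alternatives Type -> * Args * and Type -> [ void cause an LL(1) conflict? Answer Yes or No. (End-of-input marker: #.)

FIRST(* Args *) = { * } and FIRST([ void) = { [ }.
The FIRST sets are disjoint and neither alternative is nullable — no conflict.

No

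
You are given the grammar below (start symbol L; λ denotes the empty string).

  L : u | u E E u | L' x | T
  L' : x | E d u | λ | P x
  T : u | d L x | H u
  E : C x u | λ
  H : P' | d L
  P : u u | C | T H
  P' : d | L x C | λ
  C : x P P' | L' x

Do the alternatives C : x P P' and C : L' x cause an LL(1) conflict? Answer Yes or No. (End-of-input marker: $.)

FIRST(x P P') = { x } and FIRST(L' x) = { d, u, x }.
Both contain x, so the two alternatives are not disjoint — LL(1) conflict.

Yes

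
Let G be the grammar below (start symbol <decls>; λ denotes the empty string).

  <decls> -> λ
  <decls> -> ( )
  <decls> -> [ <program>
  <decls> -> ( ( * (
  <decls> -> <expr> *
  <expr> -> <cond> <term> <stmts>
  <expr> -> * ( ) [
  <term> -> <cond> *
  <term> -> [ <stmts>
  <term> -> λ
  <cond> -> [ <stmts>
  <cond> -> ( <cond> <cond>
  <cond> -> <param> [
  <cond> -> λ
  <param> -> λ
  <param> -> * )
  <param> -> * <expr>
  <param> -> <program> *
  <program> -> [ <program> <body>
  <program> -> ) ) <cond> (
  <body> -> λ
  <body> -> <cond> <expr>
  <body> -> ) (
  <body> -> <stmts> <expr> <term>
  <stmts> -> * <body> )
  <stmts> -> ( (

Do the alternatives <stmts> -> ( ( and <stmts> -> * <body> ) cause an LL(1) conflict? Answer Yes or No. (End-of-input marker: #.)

FIRST(( () = { ( } and FIRST(* <body> )) = { * }.
The FIRST sets are disjoint and neither alternative is nullable — no conflict.

No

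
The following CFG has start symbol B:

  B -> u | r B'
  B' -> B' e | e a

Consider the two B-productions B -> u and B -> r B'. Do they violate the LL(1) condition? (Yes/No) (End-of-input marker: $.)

No

FIRST(u) = { u } and FIRST(r B') = { r }.
The FIRST sets are disjoint and neither alternative is nullable — no conflict.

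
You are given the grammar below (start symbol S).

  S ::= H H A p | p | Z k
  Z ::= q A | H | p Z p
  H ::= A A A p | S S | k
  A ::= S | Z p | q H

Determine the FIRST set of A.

{ k, p, q }

From A ::= S: add FIRST(S) = { k, p, q }.
From A ::= Z p: add FIRST(Z) = { k, p, q }.
A ::= q H contributes {q}.
Union: FIRST(A) = { k, p, q }.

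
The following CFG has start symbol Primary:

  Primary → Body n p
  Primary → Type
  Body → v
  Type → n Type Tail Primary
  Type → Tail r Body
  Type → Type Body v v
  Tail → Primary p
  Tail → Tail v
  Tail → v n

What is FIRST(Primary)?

{ n, v }

From Primary → Body n p: add FIRST(Body) = { v }.
From Primary → Type: add FIRST(Type) = { n, v }.
Union: FIRST(Primary) = { n, v }.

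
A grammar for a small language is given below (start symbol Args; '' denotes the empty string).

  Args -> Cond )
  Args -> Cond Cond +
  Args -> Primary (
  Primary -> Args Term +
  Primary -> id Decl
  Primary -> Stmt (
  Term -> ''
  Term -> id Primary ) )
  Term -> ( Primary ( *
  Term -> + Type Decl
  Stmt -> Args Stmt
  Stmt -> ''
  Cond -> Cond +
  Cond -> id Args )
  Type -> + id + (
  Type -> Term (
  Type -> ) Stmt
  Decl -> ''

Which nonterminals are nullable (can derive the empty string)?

{ Decl, Stmt, Term }

Directly nullable (have an ''-production): Term, Stmt, Decl.
No other nonterminal has a production whose RHS symbols are all nullable.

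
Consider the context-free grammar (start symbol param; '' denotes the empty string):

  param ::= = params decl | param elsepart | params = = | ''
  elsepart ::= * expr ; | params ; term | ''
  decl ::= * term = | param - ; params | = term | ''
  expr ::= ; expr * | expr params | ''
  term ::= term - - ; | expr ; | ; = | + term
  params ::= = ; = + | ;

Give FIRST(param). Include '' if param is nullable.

param ::= = params decl contributes {=}.
From param ::= param elsepart: param, elsepart nullable, take FIRST(param) ∪ FIRST(elsepart) = { *, ;, = }; also '' since the whole RHS is nullable.
From param ::= params = =: add FIRST(params) = { ;, = }.
param ::= '' contributes ''.
Union: FIRST(param) = { *, ;, =, '' }.

{ *, ;, =, '' }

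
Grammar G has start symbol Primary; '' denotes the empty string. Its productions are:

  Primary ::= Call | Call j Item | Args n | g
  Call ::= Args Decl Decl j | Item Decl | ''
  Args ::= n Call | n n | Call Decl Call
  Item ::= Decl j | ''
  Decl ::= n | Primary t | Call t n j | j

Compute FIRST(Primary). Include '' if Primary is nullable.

{ g, j, n, t, '' }

From Primary ::= Call: add FIRST(Call) = { g, j, n, t, '' } (including '' since Call is nullable).
From Primary ::= Call j Item: Call nullable, take FIRST(Call) ∪ {j} = { g, j, n, t }.
From Primary ::= Args n: add FIRST(Args) = { g, j, n, t }.
Primary ::= g contributes {g}.
Union: FIRST(Primary) = { g, j, n, t, '' }.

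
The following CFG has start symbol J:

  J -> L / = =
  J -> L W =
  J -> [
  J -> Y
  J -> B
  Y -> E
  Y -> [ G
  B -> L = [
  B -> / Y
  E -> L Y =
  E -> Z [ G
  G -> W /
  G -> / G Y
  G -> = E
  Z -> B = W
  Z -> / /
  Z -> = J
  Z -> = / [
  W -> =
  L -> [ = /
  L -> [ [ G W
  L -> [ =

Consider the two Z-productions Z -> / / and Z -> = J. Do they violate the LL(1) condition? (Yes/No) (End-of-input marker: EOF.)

No

FIRST(/ /) = { / } and FIRST(= J) = { = }.
The FIRST sets are disjoint and neither alternative is nullable — no conflict.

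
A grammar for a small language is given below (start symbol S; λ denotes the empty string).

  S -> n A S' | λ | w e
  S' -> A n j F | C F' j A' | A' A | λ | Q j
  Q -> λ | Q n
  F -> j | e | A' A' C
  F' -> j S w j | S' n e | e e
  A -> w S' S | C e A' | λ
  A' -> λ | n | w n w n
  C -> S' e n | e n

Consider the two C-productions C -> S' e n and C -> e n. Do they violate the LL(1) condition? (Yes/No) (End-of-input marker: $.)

Yes

FIRST(S' e n) = { e, j, n, w } and FIRST(e n) = { e }.
Both contain e, so the two alternatives are not disjoint — LL(1) conflict.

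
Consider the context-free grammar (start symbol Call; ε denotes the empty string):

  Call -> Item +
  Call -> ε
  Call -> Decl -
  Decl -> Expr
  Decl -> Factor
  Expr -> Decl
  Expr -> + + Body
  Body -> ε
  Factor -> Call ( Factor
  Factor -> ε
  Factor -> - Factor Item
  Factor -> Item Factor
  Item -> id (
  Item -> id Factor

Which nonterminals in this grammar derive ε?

{ Body, Call, Decl, Expr, Factor }

Directly nullable (have an ε-production): Call, Body, Factor.
Decl -> Expr with every symbol nullable, so Decl is nullable.
Expr -> Decl with every symbol nullable, so Expr is nullable.
No other nonterminal has a production whose RHS symbols are all nullable.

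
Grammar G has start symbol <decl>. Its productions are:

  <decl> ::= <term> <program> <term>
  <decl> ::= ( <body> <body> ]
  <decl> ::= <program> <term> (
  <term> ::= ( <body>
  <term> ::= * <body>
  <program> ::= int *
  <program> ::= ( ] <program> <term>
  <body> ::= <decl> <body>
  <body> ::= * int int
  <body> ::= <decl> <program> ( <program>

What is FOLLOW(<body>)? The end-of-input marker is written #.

{ #, (, *, ], int }

In <decl> ::= ( <body> <body> ]: add FIRST(<body> ]) = { (, *, int }.
In <decl> ::= ( <body> <body> ]: add FIRST(]) = { ] }.
In <term> ::= ( <body>: <body> is at the end, add FOLLOW(<term>) = { #, (, *, ], int }.
In <term> ::= * <body>: <body> is at the end, add FOLLOW(<term>) = { #, (, *, ], int }.
In <body> ::= <decl> <body>: <body> is at the end, add FOLLOW(<body>) = { #, (, *, ], int }.
Union: FOLLOW(<body>) = { #, (, *, ], int }.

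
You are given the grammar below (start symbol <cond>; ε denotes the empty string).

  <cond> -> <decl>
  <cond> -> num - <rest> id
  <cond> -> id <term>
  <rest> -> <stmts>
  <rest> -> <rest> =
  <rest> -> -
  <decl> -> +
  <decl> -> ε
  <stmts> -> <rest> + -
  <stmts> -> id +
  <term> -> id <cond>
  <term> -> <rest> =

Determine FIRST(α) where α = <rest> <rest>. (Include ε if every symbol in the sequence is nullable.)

{ -, id }

Add FIRST(<rest>) = { -, id }; <rest> is not nullable, stop.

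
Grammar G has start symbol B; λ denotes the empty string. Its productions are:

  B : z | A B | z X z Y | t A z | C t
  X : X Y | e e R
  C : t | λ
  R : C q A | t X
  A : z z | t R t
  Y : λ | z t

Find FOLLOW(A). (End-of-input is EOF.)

{ t, z }

In B : A B: add FIRST(B) = { t, z }.
In B : t A z: add FIRST(z) = { z }.
In R : C q A: A is at the end, add FOLLOW(R) = { t, z }.
Union: FOLLOW(A) = { t, z }.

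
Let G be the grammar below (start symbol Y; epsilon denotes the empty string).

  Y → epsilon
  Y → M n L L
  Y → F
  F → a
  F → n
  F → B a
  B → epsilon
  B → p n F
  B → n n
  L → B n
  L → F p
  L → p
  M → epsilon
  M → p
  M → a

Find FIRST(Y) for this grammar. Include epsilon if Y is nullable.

Y → epsilon contributes epsilon.
From Y → M n L L: M nullable, take FIRST(M) ∪ {n} = { a, n, p }.
From Y → F: add FIRST(F) = { a, n, p }.
Union: FIRST(Y) = { a, n, p, epsilon }.

{ a, n, p, epsilon }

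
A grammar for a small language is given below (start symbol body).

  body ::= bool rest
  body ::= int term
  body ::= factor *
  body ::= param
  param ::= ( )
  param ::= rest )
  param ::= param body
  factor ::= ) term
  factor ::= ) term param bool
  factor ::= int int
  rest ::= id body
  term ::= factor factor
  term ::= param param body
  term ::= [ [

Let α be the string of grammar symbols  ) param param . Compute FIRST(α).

) is a terminal; add {)} and stop.

{ ) }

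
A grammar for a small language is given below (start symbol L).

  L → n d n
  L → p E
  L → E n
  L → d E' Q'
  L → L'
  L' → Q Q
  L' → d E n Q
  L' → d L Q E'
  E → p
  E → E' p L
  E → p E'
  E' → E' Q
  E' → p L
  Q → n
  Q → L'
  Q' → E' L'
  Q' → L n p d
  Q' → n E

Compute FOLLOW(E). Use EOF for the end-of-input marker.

In L → p E: E is at the end, add FOLLOW(L) = { EOF, d, n, p }.
In L → E n: add FIRST(n) = { n }.
In L' → d E n Q: add FIRST(n Q) = { n }.
In Q' → n E: E is at the end, add FOLLOW(Q') = { EOF, d, n, p }.
Union: FOLLOW(E) = { EOF, d, n, p }.

{ EOF, d, n, p }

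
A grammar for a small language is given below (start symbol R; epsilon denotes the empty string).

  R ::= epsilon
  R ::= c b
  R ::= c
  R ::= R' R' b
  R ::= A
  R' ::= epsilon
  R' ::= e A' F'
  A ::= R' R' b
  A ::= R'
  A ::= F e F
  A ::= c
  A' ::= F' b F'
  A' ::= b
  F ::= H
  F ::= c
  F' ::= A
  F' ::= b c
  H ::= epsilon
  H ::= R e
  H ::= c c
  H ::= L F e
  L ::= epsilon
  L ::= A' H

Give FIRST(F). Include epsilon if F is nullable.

{ b, c, e, epsilon }

From F ::= H: add FIRST(H) = { b, c, e, epsilon } (including epsilon since H is nullable).
F ::= c contributes {c}.
Union: FIRST(F) = { b, c, e, epsilon }.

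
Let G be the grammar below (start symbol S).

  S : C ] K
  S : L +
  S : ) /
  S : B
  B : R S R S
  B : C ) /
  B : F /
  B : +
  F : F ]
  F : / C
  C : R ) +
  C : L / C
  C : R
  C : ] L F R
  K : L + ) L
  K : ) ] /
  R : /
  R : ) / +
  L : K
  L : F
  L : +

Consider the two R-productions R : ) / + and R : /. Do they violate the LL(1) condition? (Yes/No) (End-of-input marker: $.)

No

FIRST() / +) = { ) } and FIRST(/) = { / }.
The FIRST sets are disjoint and neither alternative is nullable — no conflict.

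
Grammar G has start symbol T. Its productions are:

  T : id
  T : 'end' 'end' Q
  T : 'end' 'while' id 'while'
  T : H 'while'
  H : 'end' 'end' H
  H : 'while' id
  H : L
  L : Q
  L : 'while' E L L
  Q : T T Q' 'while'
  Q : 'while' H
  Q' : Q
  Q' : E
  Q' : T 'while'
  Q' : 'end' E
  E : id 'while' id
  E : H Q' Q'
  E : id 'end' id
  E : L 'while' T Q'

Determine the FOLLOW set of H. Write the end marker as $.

{ $, 'end', 'while', id }

In T : H 'while': add FIRST('while') = { 'while' }.
In H : 'end' 'end' H: H is at the end, add FOLLOW(H) = { $, 'end', 'while', id }.
In Q : 'while' H: H is at the end, add FOLLOW(Q) = { $, 'end', 'while', id }.
In E : H Q' Q': add FIRST(Q' Q') = { 'end', 'while', id }.
Union: FOLLOW(H) = { $, 'end', 'while', id }.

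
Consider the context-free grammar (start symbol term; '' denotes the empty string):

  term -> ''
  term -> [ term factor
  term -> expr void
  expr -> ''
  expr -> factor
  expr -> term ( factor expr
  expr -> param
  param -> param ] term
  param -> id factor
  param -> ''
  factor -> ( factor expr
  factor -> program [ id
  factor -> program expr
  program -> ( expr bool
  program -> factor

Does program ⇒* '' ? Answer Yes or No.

Nullable nonterminals: expr, param, term.
No production of program has an RHS whose symbols are all nullable, so program is not nullable.

No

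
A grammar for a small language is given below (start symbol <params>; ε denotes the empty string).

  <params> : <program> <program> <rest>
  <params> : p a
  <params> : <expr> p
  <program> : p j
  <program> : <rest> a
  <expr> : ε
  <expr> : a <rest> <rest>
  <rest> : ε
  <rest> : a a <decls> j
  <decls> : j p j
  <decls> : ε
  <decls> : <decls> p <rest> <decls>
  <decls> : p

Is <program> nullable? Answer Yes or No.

Nullable nonterminals: <decls>, <expr>, <rest>.
No production of <program> has an RHS whose symbols are all nullable, so <program> is not nullable.

No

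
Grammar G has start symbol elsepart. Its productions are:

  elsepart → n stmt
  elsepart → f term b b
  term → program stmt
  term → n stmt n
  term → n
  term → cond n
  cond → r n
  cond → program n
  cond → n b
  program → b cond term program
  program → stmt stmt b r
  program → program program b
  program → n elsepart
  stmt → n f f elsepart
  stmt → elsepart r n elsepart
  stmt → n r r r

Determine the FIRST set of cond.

{ b, f, n, r }

cond → r n contributes {r}.
From cond → program n: add FIRST(program) = { b, f, n }.
cond → n b contributes {n}.
Union: FIRST(cond) = { b, f, n, r }.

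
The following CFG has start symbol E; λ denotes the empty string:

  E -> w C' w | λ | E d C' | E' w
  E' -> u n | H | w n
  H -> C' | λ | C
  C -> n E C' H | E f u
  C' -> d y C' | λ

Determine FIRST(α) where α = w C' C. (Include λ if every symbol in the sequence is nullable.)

w is a terminal; add {w} and stop.

{ w }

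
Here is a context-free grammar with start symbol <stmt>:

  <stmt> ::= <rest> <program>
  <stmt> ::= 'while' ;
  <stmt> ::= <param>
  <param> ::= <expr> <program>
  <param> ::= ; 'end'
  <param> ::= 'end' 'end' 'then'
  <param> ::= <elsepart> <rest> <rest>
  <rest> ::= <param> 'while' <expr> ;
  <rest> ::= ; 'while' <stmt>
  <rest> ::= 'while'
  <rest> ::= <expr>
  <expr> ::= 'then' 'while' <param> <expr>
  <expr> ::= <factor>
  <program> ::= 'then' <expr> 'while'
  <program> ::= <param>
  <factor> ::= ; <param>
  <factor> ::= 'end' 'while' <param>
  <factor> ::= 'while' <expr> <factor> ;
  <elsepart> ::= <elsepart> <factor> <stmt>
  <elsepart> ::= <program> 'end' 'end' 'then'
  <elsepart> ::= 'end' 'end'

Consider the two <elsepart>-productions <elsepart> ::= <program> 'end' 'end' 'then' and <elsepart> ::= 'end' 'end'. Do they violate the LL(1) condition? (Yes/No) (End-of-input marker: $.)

Yes

FIRST(<program> 'end' 'end' 'then') = { 'end', 'then', 'while', ; } and FIRST('end' 'end') = { 'end' }.
Both contain 'end', so the two alternatives are not disjoint — LL(1) conflict.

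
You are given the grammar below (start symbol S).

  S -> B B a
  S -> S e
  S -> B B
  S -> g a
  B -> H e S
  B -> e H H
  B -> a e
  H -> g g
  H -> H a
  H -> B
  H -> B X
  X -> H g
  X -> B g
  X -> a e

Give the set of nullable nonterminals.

No nonterminal has an empty production or an RHS whose symbols are all nullable.

{ } (none)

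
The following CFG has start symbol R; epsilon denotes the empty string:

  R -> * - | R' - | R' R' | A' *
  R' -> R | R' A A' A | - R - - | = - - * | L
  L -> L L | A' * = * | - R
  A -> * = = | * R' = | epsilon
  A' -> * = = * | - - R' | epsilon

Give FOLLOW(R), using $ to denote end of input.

R is the start symbol, so $ ∈ FOLLOW(R).
In R' -> R: R is at the end, add FOLLOW(R') = { $, *, -, = }.
In R' -> - R - -: add FIRST(- -) = { - }.
In L -> - R: R is at the end, add FOLLOW(L) = { $, *, -, = }.
Union: FOLLOW(R) = { $, *, -, = }.

{ $, *, -, = }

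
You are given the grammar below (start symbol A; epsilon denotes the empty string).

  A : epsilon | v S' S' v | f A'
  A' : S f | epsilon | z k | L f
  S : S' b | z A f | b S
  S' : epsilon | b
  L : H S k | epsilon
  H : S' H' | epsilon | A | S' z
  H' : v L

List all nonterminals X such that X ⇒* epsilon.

Directly nullable (have an epsilon-production): A, A', S', L, H.
No other nonterminal has a production whose RHS symbols are all nullable.

{ A, A', H, L, S' }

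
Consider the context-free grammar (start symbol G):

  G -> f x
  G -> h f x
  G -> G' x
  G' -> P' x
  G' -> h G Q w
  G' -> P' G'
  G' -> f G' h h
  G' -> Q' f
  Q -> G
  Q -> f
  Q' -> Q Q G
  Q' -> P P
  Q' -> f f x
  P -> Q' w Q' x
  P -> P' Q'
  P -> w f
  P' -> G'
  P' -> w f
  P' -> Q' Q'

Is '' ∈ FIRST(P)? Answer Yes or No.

No

No nonterminal in this grammar is nullable.
No production of P has an RHS whose symbols are all nullable, so P is not nullable.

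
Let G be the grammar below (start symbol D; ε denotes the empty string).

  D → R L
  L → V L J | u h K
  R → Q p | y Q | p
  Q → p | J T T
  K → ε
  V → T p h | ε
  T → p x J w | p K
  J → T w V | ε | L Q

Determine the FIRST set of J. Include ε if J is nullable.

From J → T w V: add FIRST(T) = { p }.
J → ε contributes ε.
From J → L Q: add FIRST(L) = { p, u }.
Union: FIRST(J) = { p, u, ε }.

{ p, u, ε }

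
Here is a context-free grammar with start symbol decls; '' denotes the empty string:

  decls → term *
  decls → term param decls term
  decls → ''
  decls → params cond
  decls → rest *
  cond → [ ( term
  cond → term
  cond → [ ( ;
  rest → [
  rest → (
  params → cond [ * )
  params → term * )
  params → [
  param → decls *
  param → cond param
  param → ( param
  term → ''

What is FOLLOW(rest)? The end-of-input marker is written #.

{ * }

In decls → rest *: add FIRST(*) = { * }.
Union: FOLLOW(rest) = { * }.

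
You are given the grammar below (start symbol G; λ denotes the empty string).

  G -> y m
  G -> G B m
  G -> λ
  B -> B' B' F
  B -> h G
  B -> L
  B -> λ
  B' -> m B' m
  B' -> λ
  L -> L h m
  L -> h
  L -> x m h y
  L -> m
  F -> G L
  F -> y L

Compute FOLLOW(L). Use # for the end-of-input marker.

In B -> L: L is at the end, add FOLLOW(B) = { m }.
In L -> L h m: add FIRST(h m) = { h }.
In F -> G L: L is at the end, add FOLLOW(F) = { m }.
In F -> y L: L is at the end, add FOLLOW(F) = { m }.
Union: FOLLOW(L) = { h, m }.

{ h, m }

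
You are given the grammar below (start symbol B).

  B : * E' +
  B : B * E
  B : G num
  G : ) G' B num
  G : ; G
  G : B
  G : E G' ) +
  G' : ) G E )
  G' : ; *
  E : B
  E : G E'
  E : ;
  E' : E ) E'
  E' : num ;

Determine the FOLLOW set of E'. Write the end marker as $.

{ $, ), *, +, ;, num }

In B : * E' +: add FIRST(+) = { + }.
In E : G E': E' is at the end, add FOLLOW(E) = { $, ), *, ;, num }.
In E' : E ) E': E' is at the end, add FOLLOW(E') = { $, ), *, +, ;, num }.
Union: FOLLOW(E') = { $, ), *, +, ;, num }.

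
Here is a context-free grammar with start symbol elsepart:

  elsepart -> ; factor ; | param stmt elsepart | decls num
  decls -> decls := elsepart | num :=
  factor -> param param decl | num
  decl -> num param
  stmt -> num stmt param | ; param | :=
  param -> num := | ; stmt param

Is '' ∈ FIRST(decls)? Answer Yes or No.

No

No nonterminal in this grammar is nullable.
No production of decls has an RHS whose symbols are all nullable, so decls is not nullable.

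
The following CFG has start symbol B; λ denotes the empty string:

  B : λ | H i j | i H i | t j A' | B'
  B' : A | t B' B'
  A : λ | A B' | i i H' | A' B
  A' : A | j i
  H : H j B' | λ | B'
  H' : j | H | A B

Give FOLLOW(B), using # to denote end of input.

{ #, i, j, t }

B is the start symbol, so # ∈ FOLLOW(B).
In A : A' B: B is at the end, add FOLLOW(A) = { #, i, j, t }.
In H' : A B: B is at the end, add FOLLOW(H') = { #, i, j, t }.
Union: FOLLOW(B) = { #, i, j, t }.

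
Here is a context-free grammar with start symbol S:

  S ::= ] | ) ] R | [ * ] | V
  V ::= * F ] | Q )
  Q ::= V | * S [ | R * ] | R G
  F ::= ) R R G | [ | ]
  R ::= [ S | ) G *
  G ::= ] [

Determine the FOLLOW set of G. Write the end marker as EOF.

In Q ::= R G: G is at the end, add FOLLOW(Q) = { ) }.
In F ::= ) R R G: G is at the end, add FOLLOW(F) = { ] }.
In R ::= ) G *: add FIRST(*) = { * }.
Union: FOLLOW(G) = { ), *, ] }.

{ ), *, ] }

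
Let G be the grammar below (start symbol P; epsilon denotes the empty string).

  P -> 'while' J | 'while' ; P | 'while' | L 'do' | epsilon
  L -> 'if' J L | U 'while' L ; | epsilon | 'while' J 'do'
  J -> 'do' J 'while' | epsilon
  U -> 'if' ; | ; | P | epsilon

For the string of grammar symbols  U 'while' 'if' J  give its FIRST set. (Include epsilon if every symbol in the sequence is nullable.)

{ 'do', 'if', 'while', ; }

Add FIRST(U)\{epsilon} = { 'do', 'if', 'while', ; }; U is nullable, continue.
'while' is a terminal; add {'while'} and stop.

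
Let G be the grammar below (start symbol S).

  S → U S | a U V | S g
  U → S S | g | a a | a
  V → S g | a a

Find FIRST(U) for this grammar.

{ a, g }

From U → S S: add FIRST(S) = { a, g }.
U → g contributes {g}.
U → a a contributes {a}.
U → a contributes {a}.
Union: FIRST(U) = { a, g }.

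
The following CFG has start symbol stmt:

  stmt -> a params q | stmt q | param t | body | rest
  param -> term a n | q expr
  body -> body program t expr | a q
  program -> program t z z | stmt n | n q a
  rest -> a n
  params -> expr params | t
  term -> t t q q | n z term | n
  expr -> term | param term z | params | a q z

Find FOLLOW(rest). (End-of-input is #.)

In stmt -> rest: rest is at the end, add FOLLOW(stmt) = { #, n, q }.
Union: FOLLOW(rest) = { #, n, q }.

{ #, n, q }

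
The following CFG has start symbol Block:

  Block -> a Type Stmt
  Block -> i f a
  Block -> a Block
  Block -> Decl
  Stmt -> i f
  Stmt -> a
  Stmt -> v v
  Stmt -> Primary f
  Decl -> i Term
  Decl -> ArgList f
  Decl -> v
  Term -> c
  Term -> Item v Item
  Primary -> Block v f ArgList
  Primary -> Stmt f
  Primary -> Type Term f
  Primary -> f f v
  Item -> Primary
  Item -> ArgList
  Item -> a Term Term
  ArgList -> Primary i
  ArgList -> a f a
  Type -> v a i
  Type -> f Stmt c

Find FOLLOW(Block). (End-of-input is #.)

Block is the start symbol, so # ∈ FOLLOW(Block).
In Block -> a Block: Block is at the end, add FOLLOW(Block) = { #, v }.
In Primary -> Block v f ArgList: add FIRST(v f ArgList) = { v }.
Union: FOLLOW(Block) = { #, v }.

{ #, v }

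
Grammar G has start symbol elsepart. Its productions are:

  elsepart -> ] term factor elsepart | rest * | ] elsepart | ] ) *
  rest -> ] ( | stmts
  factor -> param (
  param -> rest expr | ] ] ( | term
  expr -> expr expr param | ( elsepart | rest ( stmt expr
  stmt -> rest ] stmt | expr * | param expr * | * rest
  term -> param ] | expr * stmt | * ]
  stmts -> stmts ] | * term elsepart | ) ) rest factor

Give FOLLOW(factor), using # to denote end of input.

In elsepart -> ] term factor elsepart: add FIRST(elsepart) = { ), *, ] }.
In stmts -> ) ) rest factor: factor is at the end, add FOLLOW(stmts) = { (, ), *, ] }.
Union: FOLLOW(factor) = { (, ), *, ] }.

{ (, ), *, ] }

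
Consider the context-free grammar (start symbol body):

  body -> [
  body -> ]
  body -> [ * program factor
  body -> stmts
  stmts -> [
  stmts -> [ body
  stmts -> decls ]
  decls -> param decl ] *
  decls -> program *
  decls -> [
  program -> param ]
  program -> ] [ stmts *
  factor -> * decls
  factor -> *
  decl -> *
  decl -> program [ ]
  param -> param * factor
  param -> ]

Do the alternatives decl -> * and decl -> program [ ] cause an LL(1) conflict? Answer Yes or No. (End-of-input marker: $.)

No

FIRST(*) = { * } and FIRST(program [ ]) = { ] }.
The FIRST sets are disjoint and neither alternative is nullable — no conflict.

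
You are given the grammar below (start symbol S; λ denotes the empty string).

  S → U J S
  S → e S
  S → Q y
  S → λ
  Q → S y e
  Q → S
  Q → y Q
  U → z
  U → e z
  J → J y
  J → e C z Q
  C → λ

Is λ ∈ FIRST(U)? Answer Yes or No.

Nullable nonterminals: C, Q, S.
No production of U has an RHS whose symbols are all nullable, so U is not nullable.

No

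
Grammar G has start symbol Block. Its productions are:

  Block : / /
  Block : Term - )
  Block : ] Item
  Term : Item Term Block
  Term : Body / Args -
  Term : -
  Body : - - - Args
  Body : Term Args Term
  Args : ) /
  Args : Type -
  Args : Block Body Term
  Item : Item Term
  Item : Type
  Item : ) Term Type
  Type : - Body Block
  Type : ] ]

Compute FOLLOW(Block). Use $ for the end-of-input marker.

{ $, ), -, /, ] }

Block is the start symbol, so $ ∈ FOLLOW(Block).
In Term : Item Term Block: Block is at the end, add FOLLOW(Term) = { $, ), -, /, ] }.
In Args : Block Body Term: add FIRST(Body Term) = { ), -, ] }.
In Type : - Body Block: Block is at the end, add FOLLOW(Type) = { $, ), -, /, ] }.
Union: FOLLOW(Block) = { $, ), -, /, ] }.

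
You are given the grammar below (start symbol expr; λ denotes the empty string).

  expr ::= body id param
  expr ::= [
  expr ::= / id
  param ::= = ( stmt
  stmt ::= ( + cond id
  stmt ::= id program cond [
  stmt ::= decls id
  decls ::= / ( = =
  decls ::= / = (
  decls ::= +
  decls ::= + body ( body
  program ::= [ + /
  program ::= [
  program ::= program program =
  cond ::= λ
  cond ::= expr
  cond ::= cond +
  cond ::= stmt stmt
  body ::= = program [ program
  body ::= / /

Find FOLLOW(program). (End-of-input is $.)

In stmt ::= id program cond [: add FIRST(cond [) = { (, +, /, =, [, id }.
In program ::= program program =: add FIRST(program =) = { [ }.
In program ::= program program =: add FIRST(=) = { = }.
In body ::= = program [ program: add FIRST([ program) = { [ }.
In body ::= = program [ program: program is at the end, add FOLLOW(body) = { (, id }.
Union: FOLLOW(program) = { (, +, /, =, [, id }.

{ (, +, /, =, [, id }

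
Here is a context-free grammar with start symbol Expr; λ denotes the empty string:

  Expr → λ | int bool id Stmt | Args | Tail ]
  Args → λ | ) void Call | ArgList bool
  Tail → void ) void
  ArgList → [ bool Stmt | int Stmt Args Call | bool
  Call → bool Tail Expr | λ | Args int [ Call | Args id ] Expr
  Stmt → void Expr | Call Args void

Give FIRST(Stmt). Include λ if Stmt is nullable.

{ ), [, bool, id, int, void }

Stmt → void Expr contributes {void}.
From Stmt → Call Args void: Call, Args nullable, take FIRST(Call) ∪ FIRST(Args) ∪ {void} = { ), [, bool, id, int, void }.
Union: FIRST(Stmt) = { ), [, bool, id, int, void }.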